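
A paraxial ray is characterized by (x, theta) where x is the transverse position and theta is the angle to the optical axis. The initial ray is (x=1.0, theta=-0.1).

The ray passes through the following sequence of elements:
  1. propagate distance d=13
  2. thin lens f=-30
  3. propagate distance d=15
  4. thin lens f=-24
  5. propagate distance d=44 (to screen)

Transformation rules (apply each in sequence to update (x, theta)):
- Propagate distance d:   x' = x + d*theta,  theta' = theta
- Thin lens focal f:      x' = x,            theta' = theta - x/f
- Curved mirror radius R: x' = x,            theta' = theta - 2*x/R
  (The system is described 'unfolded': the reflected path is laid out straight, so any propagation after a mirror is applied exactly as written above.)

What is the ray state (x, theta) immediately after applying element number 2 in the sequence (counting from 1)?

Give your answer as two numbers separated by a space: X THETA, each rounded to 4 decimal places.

Answer: -0.3000 -0.1100

Derivation:
Initial: x=1.0000 theta=-0.1000
After 1 (propagate distance d=13): x=-0.3000 theta=-0.1000
After 2 (thin lens f=-30): x=-0.3000 theta=-0.1100
Rounded to 4 decimal places: x = -0.3000, theta = -0.1100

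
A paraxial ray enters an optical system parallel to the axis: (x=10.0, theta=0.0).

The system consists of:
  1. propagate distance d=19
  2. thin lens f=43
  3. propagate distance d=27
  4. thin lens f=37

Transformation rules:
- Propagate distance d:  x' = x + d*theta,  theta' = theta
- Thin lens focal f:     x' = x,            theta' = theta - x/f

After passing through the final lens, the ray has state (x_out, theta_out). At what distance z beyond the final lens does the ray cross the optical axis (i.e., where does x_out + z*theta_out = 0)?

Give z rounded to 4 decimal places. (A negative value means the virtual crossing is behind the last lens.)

Initial: x=10.0000 theta=0.0000
After 1 (propagate distance d=19): x=10.0000 theta=0.0000
After 2 (thin lens f=43): x=10.0000 theta=-10/43 (≈-0.2326)
After 3 (propagate distance d=27): x=160/43 (≈3.7209) theta=-10/43 (≈-0.2326)
After 4 (thin lens f=37): x=160/43 (≈3.7209) theta=-530/1591 (≈-0.3331)
z_focus = -x_out/theta_out = -(160/43)/(-530/1591) = 592/53 ≈ 11.1698
Rounded to 4 decimal places: z = 11.1698

Answer: 11.1698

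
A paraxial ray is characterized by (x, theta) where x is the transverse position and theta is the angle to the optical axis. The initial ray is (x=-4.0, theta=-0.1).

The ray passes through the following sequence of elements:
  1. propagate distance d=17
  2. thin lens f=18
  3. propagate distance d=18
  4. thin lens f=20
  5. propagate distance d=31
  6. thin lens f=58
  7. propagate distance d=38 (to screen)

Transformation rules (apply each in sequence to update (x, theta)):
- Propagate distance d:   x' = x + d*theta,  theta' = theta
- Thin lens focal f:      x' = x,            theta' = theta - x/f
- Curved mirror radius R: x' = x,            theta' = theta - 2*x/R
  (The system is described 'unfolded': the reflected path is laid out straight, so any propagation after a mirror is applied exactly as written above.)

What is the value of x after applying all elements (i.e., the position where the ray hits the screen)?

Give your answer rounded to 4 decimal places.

Initial: x=-4.0000 theta=-0.1000
After 1 (propagate distance d=17): x=-5.7000 theta=-0.1000
After 2 (thin lens f=18): x=-5.7000 theta=13/60 (≈0.2167)
After 3 (propagate distance d=18): x=-1.8000 theta=13/60 (≈0.2167)
After 4 (thin lens f=20): x=-1.8000 theta=23/75 (≈0.3067)
After 5 (propagate distance d=31): x=578/75 (≈7.7067) theta=23/75 (≈0.3067)
After 6 (thin lens f=58): x=578/75 (≈7.7067) theta=126/725 (≈0.1738)
After 7 (propagate distance d=38 (to screen)): x=31126/2175 (≈14.3108) theta=126/725 (≈0.1738)
Rounded to 4 decimal places: x = 14.3108

Answer: 14.3108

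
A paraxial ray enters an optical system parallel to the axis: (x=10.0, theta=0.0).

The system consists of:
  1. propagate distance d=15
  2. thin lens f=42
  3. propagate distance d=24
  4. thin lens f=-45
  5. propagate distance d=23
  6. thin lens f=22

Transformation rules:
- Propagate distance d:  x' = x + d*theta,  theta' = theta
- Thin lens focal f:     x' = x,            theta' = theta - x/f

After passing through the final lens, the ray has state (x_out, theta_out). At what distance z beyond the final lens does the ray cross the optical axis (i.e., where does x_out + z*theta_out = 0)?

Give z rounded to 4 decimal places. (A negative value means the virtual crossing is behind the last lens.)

Answer: 5.3103

Derivation:
Initial: x=10.0000 theta=0.0000
After 1 (propagate distance d=15): x=10.0000 theta=0.0000
After 2 (thin lens f=42): x=10.0000 theta=-5/21 (≈-0.2381)
After 3 (propagate distance d=24): x=30/7 (≈4.2857) theta=-5/21 (≈-0.2381)
After 4 (thin lens f=-45): x=30/7 (≈4.2857) theta=-1/7 (≈-0.1429)
After 5 (propagate distance d=23): x=1.0000 theta=-1/7 (≈-0.1429)
After 6 (thin lens f=22): x=1.0000 theta=-29/154 (≈-0.1883)
z_focus = -x_out/theta_out = -(1.0000)/(-29/154) = 154/29 ≈ 5.3103
Rounded to 4 decimal places: z = 5.3103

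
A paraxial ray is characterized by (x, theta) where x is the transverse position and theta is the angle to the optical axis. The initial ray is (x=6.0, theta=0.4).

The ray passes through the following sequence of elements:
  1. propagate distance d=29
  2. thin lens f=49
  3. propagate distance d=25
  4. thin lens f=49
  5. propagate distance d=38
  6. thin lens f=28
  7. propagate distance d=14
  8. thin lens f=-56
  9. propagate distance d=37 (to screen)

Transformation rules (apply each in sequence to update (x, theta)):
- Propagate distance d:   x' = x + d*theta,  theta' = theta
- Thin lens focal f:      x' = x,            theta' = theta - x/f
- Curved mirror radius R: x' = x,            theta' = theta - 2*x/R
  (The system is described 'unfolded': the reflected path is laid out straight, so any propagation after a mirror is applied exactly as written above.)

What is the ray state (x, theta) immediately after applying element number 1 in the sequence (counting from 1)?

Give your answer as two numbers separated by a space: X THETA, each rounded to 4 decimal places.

Answer: 17.6000 0.4000

Derivation:
Initial: x=6.0000 theta=0.4000
After 1 (propagate distance d=29): x=17.6000 theta=0.4000
Rounded to 4 decimal places: x = 17.6000, theta = 0.4000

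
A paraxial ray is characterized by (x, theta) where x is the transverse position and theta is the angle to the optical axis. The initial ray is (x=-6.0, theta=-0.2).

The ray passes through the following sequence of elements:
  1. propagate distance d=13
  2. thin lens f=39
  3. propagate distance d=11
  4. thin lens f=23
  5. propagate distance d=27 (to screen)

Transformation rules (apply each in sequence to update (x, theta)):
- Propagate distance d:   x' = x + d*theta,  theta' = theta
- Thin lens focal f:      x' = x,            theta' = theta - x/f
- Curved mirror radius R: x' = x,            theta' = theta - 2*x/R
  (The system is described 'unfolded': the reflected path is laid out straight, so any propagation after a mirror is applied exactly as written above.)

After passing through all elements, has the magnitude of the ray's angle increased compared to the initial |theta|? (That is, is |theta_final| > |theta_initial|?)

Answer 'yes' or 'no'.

Initial: x=-6.0000 theta=-0.2000
After 1 (propagate distance d=13): x=-8.6000 theta=-0.2000
After 2 (thin lens f=39): x=-8.6000 theta=4/195 (≈0.0205)
After 3 (propagate distance d=11): x=-1633/195 (≈-8.3744) theta=4/195 (≈0.0205)
After 4 (thin lens f=23): x=-1633/195 (≈-8.3744) theta=5/13 (≈0.3846)
After 5 (propagate distance d=27 (to screen)): x=392/195 (≈2.0103) theta=5/13 (≈0.3846)
|theta_initial|=0.2000 |theta_final|=5/13 (≈0.3846) -> increased

Answer: yes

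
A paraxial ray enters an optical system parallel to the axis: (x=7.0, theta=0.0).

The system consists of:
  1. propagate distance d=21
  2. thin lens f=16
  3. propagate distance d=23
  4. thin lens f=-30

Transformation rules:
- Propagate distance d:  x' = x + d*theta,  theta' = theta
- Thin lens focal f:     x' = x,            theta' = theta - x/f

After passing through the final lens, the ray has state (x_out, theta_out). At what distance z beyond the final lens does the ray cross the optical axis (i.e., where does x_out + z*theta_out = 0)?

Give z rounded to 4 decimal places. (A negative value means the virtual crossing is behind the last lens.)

Initial: x=7.0000 theta=0.0000
After 1 (propagate distance d=21): x=7.0000 theta=0.0000
After 2 (thin lens f=16): x=7.0000 theta=-0.4375
After 3 (propagate distance d=23): x=-3.0625 theta=-0.4375
After 4 (thin lens f=-30): x=-3.0625 theta=-259/480 (≈-0.5396)
z_focus = -x_out/theta_out = -(-3.0625)/(-259/480) = -210/37 ≈ -5.6757
Rounded to 4 decimal places: z = -5.6757

Answer: -5.6757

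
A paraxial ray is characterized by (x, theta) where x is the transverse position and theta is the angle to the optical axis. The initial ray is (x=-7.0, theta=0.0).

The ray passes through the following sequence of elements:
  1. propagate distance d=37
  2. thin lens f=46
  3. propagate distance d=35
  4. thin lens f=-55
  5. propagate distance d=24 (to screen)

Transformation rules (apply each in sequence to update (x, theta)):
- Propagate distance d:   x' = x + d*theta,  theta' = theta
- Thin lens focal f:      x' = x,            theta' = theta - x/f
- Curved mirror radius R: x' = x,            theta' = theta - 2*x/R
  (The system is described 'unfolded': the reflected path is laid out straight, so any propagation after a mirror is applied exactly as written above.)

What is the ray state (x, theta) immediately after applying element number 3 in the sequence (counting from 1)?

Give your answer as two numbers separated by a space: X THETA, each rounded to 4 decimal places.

Initial: x=-7.0000 theta=0.0000
After 1 (propagate distance d=37): x=-7.0000 theta=0.0000
After 2 (thin lens f=46): x=-7.0000 theta=7/46 (≈0.1522)
After 3 (propagate distance d=35): x=-77/46 (≈-1.6739) theta=7/46 (≈0.1522)
Rounded to 4 decimal places: x = -1.6739, theta = 0.1522

Answer: -1.6739 0.1522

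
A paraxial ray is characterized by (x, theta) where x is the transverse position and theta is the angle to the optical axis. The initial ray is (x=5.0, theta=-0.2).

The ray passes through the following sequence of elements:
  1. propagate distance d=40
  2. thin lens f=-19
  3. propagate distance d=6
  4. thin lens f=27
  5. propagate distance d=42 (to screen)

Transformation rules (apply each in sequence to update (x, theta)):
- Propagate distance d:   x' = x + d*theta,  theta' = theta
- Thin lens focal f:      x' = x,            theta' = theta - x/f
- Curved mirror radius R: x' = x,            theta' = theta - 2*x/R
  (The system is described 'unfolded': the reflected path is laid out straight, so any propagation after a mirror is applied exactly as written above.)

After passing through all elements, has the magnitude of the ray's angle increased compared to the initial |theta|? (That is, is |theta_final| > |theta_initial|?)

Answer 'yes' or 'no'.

Answer: no

Derivation:
Initial: x=5.0000 theta=-0.2000
After 1 (propagate distance d=40): x=-3.0000 theta=-0.2000
After 2 (thin lens f=-19): x=-3.0000 theta=-34/95 (≈-0.3579)
After 3 (propagate distance d=6): x=-489/95 (≈-5.1474) theta=-34/95 (≈-0.3579)
After 4 (thin lens f=27): x=-489/95 (≈-5.1474) theta=-143/855 (≈-0.1673)
After 5 (propagate distance d=42 (to screen)): x=-3469/285 (≈-12.1719) theta=-143/855 (≈-0.1673)
|theta_initial|=0.2000 |theta_final|=143/855 (≈0.1673) -> not increased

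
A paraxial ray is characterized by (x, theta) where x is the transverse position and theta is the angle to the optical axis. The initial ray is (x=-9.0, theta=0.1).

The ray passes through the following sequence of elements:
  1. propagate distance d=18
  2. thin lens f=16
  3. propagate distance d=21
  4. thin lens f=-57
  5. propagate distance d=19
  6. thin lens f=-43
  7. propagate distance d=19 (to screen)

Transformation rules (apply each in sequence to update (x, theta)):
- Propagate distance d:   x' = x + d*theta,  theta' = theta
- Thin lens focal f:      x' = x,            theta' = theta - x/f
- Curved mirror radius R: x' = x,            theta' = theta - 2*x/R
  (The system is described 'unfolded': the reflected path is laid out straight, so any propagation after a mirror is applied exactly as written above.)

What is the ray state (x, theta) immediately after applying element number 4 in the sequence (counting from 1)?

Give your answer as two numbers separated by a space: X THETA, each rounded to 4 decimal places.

Answer: 4.3500 0.6263

Derivation:
Initial: x=-9.0000 theta=0.1000
After 1 (propagate distance d=18): x=-7.2000 theta=0.1000
After 2 (thin lens f=16): x=-7.2000 theta=0.5500
After 3 (propagate distance d=21): x=4.3500 theta=0.5500
After 4 (thin lens f=-57): x=4.3500 theta=119/190 (≈0.6263)
Rounded to 4 decimal places: x = 4.3500, theta = 0.6263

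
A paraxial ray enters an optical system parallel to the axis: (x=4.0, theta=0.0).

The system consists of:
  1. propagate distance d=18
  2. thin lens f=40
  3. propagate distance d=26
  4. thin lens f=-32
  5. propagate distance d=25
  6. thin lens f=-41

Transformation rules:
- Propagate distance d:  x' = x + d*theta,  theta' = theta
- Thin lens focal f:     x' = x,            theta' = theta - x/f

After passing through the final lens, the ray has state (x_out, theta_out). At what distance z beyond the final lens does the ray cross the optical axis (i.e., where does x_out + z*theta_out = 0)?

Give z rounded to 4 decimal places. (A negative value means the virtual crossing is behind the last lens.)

Answer: -0.1108

Derivation:
Initial: x=4.0000 theta=0.0000
After 1 (propagate distance d=18): x=4.0000 theta=0.0000
After 2 (thin lens f=40): x=4.0000 theta=-0.1000
After 3 (propagate distance d=26): x=1.4000 theta=-0.1000
After 4 (thin lens f=-32): x=1.4000 theta=-9/160 (≈-0.0563)
After 5 (propagate distance d=25): x=-1/160 (≈-0.0063) theta=-9/160 (≈-0.0563)
After 6 (thin lens f=-41): x=-1/160 (≈-0.0063) theta=-37/656 (≈-0.0564)
z_focus = -x_out/theta_out = -(-1/160)/(-37/656) = -41/370 ≈ -0.1108
Rounded to 4 decimal places: z = -0.1108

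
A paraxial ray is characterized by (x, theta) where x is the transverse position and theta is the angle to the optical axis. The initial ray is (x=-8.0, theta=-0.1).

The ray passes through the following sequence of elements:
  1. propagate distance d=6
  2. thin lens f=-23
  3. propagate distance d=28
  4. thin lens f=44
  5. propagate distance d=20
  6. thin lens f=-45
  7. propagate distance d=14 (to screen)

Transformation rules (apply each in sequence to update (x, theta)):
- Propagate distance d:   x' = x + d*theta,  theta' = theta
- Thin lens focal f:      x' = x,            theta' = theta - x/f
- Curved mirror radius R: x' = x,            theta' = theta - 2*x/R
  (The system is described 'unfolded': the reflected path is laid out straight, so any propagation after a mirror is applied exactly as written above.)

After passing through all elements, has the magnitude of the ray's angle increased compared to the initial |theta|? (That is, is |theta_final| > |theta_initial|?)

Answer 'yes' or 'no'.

Initial: x=-8.0000 theta=-0.1000
After 1 (propagate distance d=6): x=-8.6000 theta=-0.1000
After 2 (thin lens f=-23): x=-8.6000 theta=-109/230 (≈-0.4739)
After 3 (propagate distance d=28): x=-503/23 (≈-21.8696) theta=-109/230 (≈-0.4739)
After 4 (thin lens f=44): x=-503/23 (≈-21.8696) theta=117/5060 (≈0.0231)
After 5 (propagate distance d=20): x=-5416/253 (≈-21.4071) theta=117/5060 (≈0.0231)
After 6 (thin lens f=-45): x=-5416/253 (≈-21.4071) theta=-20611/45540 (≈-0.4526)
After 7 (propagate distance d=14 (to screen)): x=-631717/22770 (≈-27.7434) theta=-20611/45540 (≈-0.4526)
|theta_initial|=0.1000 |theta_final|=20611/45540 (≈0.4526) -> increased

Answer: yes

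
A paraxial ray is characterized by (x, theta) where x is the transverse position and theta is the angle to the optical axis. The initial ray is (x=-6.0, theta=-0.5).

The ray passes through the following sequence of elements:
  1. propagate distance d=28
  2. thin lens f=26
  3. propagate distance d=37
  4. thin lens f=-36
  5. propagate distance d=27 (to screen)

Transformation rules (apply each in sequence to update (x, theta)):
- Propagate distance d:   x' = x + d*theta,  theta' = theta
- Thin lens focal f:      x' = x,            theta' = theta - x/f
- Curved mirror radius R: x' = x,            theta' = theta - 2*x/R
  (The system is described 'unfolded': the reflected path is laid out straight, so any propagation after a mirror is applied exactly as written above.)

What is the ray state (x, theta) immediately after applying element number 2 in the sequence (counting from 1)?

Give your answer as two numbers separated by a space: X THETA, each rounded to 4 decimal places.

Initial: x=-6.0000 theta=-0.5000
After 1 (propagate distance d=28): x=-20.0000 theta=-0.5000
After 2 (thin lens f=26): x=-20.0000 theta=7/26 (≈0.2692)
Rounded to 4 decimal places: x = -20.0000, theta = 0.2692

Answer: -20.0000 0.2692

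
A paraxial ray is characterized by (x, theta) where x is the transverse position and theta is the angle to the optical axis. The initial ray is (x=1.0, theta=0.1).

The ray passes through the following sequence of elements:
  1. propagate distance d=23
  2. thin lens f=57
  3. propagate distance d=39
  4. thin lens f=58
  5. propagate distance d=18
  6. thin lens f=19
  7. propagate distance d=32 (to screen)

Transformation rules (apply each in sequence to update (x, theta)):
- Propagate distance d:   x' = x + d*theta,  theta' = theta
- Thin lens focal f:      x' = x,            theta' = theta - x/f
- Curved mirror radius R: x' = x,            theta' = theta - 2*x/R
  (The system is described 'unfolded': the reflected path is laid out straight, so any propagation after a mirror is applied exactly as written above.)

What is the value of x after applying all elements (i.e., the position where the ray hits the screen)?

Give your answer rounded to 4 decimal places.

Initial: x=1.0000 theta=0.1000
After 1 (propagate distance d=23): x=3.3000 theta=0.1000
After 2 (thin lens f=57): x=3.3000 theta=4/95 (≈0.0421)
After 3 (propagate distance d=39): x=939/190 (≈4.9421) theta=4/95 (≈0.0421)
After 4 (thin lens f=58): x=939/190 (≈4.9421) theta=-5/116 (≈-0.0431)
After 5 (propagate distance d=18): x=11478/2755 (≈4.1662) theta=-5/116 (≈-0.0431)
After 6 (thin lens f=19): x=11478/2755 (≈4.1662) theta=-54937/209380 (≈-0.2624)
After 7 (propagate distance d=32 (to screen)): x=-221414/52345 (≈-4.2299) theta=-54937/209380 (≈-0.2624)
Rounded to 4 decimal places: x = -4.2299

Answer: -4.2299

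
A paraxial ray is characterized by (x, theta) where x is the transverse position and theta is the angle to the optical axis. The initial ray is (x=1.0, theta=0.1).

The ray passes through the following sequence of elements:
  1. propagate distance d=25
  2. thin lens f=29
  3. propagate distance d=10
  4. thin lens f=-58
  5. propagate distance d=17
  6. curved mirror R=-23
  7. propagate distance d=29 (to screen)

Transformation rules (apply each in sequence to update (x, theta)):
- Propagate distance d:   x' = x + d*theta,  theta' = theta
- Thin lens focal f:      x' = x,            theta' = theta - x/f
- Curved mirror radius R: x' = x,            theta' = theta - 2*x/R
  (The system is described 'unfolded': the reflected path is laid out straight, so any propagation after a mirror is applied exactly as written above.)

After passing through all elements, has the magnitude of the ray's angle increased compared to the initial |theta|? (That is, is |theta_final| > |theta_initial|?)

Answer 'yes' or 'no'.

Answer: yes

Derivation:
Initial: x=1.0000 theta=0.1000
After 1 (propagate distance d=25): x=3.5000 theta=0.1000
After 2 (thin lens f=29): x=3.5000 theta=-3/145 (≈-0.0207)
After 3 (propagate distance d=10): x=191/58 (≈3.2931) theta=-3/145 (≈-0.0207)
After 4 (thin lens f=-58): x=191/58 (≈3.2931) theta=607/16820 (≈0.0361)
After 5 (propagate distance d=17): x=65709/16820 (≈3.9066) theta=607/16820 (≈0.0361)
After 6 (curved mirror R=-23): x=65709/16820 (≈3.9066) theta=145379/386860 (≈0.3758)
After 7 (propagate distance d=29 (to screen)): x=2863649/193430 (≈14.8046) theta=145379/386860 (≈0.3758)
|theta_initial|=0.1000 |theta_final|=145379/386860 (≈0.3758) -> increased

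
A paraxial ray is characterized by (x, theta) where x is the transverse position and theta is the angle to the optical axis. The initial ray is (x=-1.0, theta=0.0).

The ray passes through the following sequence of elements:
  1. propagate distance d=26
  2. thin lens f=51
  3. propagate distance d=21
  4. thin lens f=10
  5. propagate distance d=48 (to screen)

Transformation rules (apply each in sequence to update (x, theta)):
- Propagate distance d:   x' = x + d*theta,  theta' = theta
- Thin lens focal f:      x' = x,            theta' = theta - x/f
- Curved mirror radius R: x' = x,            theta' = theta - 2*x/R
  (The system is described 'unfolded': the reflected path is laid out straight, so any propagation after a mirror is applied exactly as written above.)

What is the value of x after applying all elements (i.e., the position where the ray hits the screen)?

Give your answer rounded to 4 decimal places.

Answer: 3.1765

Derivation:
Initial: x=-1.0000 theta=0.0000
After 1 (propagate distance d=26): x=-1.0000 theta=0.0000
After 2 (thin lens f=51): x=-1.0000 theta=1/51 (≈0.0196)
After 3 (propagate distance d=21): x=-10/17 (≈-0.5882) theta=1/51 (≈0.0196)
After 4 (thin lens f=10): x=-10/17 (≈-0.5882) theta=4/51 (≈0.0784)
After 5 (propagate distance d=48 (to screen)): x=54/17 (≈3.1765) theta=4/51 (≈0.0784)
Rounded to 4 decimal places: x = 3.1765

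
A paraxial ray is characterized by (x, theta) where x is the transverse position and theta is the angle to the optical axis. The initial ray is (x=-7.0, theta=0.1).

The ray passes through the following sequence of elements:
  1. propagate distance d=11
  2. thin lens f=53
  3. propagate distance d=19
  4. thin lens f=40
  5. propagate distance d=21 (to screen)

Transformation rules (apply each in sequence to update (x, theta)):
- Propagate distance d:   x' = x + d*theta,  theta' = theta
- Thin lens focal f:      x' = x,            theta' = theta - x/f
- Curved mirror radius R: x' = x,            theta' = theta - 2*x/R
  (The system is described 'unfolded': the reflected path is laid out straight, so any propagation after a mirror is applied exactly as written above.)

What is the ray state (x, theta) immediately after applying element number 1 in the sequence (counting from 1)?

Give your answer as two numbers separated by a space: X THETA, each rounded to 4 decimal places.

Initial: x=-7.0000 theta=0.1000
After 1 (propagate distance d=11): x=-5.9000 theta=0.1000
Rounded to 4 decimal places: x = -5.9000, theta = 0.1000

Answer: -5.9000 0.1000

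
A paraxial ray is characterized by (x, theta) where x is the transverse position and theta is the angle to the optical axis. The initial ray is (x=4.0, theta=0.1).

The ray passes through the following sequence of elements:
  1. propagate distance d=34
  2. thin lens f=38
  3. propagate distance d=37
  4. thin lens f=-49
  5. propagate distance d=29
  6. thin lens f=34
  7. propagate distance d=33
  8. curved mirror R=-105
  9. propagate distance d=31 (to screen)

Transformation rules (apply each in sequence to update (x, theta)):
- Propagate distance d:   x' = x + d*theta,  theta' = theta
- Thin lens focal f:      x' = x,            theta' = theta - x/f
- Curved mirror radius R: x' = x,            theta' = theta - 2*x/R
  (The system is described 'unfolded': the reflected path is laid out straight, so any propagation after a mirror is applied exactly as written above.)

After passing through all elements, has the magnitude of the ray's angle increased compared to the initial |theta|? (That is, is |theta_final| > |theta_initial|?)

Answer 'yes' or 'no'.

Answer: yes

Derivation:
Initial: x=4.0000 theta=0.1000
After 1 (propagate distance d=34): x=7.4000 theta=0.1000
After 2 (thin lens f=38): x=7.4000 theta=-9/95 (≈-0.0947)
After 3 (propagate distance d=37): x=74/19 (≈3.8947) theta=-9/95 (≈-0.0947)
After 4 (thin lens f=-49): x=74/19 (≈3.8947) theta=-71/4655 (≈-0.0153)
After 5 (propagate distance d=29): x=16071/4655 (≈3.4524) theta=-71/4655 (≈-0.0153)
After 6 (thin lens f=34): x=16071/4655 (≈3.4524) theta=-3697/31654 (≈-0.1168)
After 7 (propagate distance d=33): x=-63591/158270 (≈-0.4018) theta=-3697/31654 (≈-0.1168)
After 8 (curved mirror R=-105): x=-63591/158270 (≈-0.4018) theta=-689369/5539450 (≈-0.1244)
After 9 (propagate distance d=31 (to screen)): x=-11798062/2769725 (≈-4.2597) theta=-689369/5539450 (≈-0.1244)
|theta_initial|=0.1000 |theta_final|=689369/5539450 (≈0.1244) -> increased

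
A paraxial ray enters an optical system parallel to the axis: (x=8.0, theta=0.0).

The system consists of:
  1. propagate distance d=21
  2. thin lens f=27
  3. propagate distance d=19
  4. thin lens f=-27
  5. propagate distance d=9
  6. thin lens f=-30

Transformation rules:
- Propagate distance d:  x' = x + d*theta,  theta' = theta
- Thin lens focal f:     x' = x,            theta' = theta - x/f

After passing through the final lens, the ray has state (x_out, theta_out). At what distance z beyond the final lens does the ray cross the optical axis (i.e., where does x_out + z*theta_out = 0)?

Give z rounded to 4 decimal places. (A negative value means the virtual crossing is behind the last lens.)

Answer: 2.5714

Derivation:
Initial: x=8.0000 theta=0.0000
After 1 (propagate distance d=21): x=8.0000 theta=0.0000
After 2 (thin lens f=27): x=8.0000 theta=-8/27 (≈-0.2963)
After 3 (propagate distance d=19): x=64/27 (≈2.3704) theta=-8/27 (≈-0.2963)
After 4 (thin lens f=-27): x=64/27 (≈2.3704) theta=-152/729 (≈-0.2085)
After 5 (propagate distance d=9): x=40/81 (≈0.4938) theta=-152/729 (≈-0.2085)
After 6 (thin lens f=-30): x=40/81 (≈0.4938) theta=-140/729 (≈-0.1920)
z_focus = -x_out/theta_out = -(40/81)/(-140/729) = 18/7 ≈ 2.5714
Rounded to 4 decimal places: z = 2.5714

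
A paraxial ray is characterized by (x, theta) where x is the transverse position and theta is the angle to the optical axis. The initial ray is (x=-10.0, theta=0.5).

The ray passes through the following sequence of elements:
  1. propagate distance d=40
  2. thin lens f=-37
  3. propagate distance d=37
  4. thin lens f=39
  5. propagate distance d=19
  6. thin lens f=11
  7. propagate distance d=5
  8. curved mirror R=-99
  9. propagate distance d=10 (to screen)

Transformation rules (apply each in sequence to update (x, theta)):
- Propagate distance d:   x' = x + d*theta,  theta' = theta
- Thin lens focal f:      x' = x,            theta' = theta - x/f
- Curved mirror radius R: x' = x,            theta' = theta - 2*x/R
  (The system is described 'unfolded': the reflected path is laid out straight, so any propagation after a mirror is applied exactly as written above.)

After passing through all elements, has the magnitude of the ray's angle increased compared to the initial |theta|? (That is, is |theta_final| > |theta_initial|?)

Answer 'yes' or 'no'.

Answer: yes

Derivation:
Initial: x=-10.0000 theta=0.5000
After 1 (propagate distance d=40): x=10.0000 theta=0.5000
After 2 (thin lens f=-37): x=10.0000 theta=57/74 (≈0.7703)
After 3 (propagate distance d=37): x=38.5000 theta=57/74 (≈0.7703)
After 4 (thin lens f=39): x=38.5000 theta=-313/1443 (≈-0.2169)
After 5 (propagate distance d=19): x=99217/2886 (≈34.3787) theta=-313/1443 (≈-0.2169)
After 6 (thin lens f=11): x=99217/2886 (≈34.3787) theta=-106103/31746 (≈-3.3422)
After 7 (propagate distance d=5): x=21572/1221 (≈17.6675) theta=-106103/31746 (≈-3.3422)
After 8 (curved mirror R=-99): x=21572/1221 (≈17.6675) theta=-9382453/3142854 (≈-2.9853)
After 9 (propagate distance d=10 (to screen)): x=-19149101/1571427 (≈-12.1858) theta=-9382453/3142854 (≈-2.9853)
|theta_initial|=0.5000 |theta_final|=9382453/3142854 (≈2.9853) -> increased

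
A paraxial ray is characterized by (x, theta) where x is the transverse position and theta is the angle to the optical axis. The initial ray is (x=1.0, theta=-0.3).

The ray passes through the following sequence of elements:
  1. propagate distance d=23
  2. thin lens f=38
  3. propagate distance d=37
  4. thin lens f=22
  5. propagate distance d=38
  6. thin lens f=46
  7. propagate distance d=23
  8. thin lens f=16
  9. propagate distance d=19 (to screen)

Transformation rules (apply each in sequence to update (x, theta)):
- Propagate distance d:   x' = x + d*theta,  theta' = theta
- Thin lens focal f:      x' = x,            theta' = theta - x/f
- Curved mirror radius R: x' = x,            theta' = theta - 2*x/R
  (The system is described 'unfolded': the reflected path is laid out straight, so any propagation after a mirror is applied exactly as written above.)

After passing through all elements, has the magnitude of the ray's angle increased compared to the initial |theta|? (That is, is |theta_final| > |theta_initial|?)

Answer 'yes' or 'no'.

Initial: x=1.0000 theta=-0.3000
After 1 (propagate distance d=23): x=-5.9000 theta=-0.3000
After 2 (thin lens f=38): x=-5.9000 theta=-11/76 (≈-0.1447)
After 3 (propagate distance d=37): x=-4277/380 (≈-11.2553) theta=-11/76 (≈-0.1447)
After 4 (thin lens f=22): x=-4277/380 (≈-11.2553) theta=3067/8360 (≈0.3669)
After 5 (propagate distance d=38): x=5613/2090 (≈2.6856) theta=3067/8360 (≈0.3669)
After 6 (thin lens f=46): x=5613/2090 (≈2.6856) theta=11863/38456 (≈0.3085)
After 7 (propagate distance d=23): x=81767/8360 (≈9.7807) theta=11863/38456 (≈0.3085)
After 8 (thin lens f=16): x=81767/8360 (≈9.7807) theta=-84691/279680 (≈-0.3028)
After 9 (propagate distance d=19 (to screen)): x=12389837/3076480 (≈4.0273) theta=-84691/279680 (≈-0.3028)
|theta_initial|=0.3000 |theta_final|=84691/279680 (≈0.3028) -> increased

Answer: yes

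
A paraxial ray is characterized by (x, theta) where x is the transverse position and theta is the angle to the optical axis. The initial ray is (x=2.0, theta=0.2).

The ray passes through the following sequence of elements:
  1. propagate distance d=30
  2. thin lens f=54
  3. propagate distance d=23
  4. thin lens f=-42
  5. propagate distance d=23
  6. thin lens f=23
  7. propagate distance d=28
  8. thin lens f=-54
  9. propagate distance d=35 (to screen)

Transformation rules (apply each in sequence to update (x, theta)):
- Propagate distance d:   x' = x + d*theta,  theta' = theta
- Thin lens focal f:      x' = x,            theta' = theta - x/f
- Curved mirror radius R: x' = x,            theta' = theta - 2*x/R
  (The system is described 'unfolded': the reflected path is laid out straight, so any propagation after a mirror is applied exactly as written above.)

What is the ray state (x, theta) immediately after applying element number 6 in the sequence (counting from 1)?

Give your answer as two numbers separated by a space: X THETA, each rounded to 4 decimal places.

Initial: x=2.0000 theta=0.2000
After 1 (propagate distance d=30): x=8.0000 theta=0.2000
After 2 (thin lens f=54): x=8.0000 theta=7/135 (≈0.0519)
After 3 (propagate distance d=23): x=1241/135 (≈9.1926) theta=7/135 (≈0.0519)
After 4 (thin lens f=-42): x=1241/135 (≈9.1926) theta=307/1134 (≈0.2707)
After 5 (propagate distance d=23): x=87427/5670 (≈15.4192) theta=307/1134 (≈0.2707)
After 6 (thin lens f=23): x=87427/5670 (≈15.4192) theta=-1241/3105 (≈-0.3997)
Rounded to 4 decimal places: x = 15.4192, theta = -0.3997

Answer: 15.4192 -0.3997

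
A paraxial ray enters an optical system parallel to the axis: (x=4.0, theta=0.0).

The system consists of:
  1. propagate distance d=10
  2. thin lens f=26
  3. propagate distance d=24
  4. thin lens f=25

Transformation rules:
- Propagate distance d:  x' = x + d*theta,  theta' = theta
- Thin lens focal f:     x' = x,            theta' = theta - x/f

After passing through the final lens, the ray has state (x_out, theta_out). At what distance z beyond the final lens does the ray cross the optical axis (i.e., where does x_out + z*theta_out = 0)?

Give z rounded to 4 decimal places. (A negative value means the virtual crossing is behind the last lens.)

Answer: 1.8519

Derivation:
Initial: x=4.0000 theta=0.0000
After 1 (propagate distance d=10): x=4.0000 theta=0.0000
After 2 (thin lens f=26): x=4.0000 theta=-2/13 (≈-0.1538)
After 3 (propagate distance d=24): x=4/13 (≈0.3077) theta=-2/13 (≈-0.1538)
After 4 (thin lens f=25): x=4/13 (≈0.3077) theta=-54/325 (≈-0.1662)
z_focus = -x_out/theta_out = -(4/13)/(-54/325) = 50/27 ≈ 1.8519
Rounded to 4 decimal places: z = 1.8519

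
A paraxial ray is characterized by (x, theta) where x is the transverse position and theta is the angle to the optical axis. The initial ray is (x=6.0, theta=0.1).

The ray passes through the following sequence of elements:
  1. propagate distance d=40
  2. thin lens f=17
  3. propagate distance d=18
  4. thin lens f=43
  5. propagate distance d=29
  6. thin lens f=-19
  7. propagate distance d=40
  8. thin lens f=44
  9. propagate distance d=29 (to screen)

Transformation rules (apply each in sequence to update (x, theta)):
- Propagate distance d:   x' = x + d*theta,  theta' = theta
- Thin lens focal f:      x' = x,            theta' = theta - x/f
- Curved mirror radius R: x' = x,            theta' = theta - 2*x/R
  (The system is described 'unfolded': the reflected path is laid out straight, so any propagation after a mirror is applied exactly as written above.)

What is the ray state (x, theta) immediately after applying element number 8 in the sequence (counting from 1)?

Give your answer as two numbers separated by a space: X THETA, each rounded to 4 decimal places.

Initial: x=6.0000 theta=0.1000
After 1 (propagate distance d=40): x=10.0000 theta=0.1000
After 2 (thin lens f=17): x=10.0000 theta=-83/170 (≈-0.4882)
After 3 (propagate distance d=18): x=103/85 (≈1.2118) theta=-83/170 (≈-0.4882)
After 4 (thin lens f=43): x=103/85 (≈1.2118) theta=-755/1462 (≈-0.5164)
After 5 (propagate distance d=29): x=-100617/7310 (≈-13.7643) theta=-755/1462 (≈-0.5164)
After 6 (thin lens f=-19): x=-100617/7310 (≈-13.7643) theta=-86171/69445 (≈-1.2409)
After 7 (propagate distance d=40): x=-8805403/138890 (≈-63.3984) theta=-86171/69445 (≈-1.2409)
After 8 (thin lens f=44): x=-8805403/138890 (≈-63.3984) theta=244471/1222232 (≈0.2000)
Rounded to 4 decimal places: x = -63.3984, theta = 0.2000

Answer: -63.3984 0.2000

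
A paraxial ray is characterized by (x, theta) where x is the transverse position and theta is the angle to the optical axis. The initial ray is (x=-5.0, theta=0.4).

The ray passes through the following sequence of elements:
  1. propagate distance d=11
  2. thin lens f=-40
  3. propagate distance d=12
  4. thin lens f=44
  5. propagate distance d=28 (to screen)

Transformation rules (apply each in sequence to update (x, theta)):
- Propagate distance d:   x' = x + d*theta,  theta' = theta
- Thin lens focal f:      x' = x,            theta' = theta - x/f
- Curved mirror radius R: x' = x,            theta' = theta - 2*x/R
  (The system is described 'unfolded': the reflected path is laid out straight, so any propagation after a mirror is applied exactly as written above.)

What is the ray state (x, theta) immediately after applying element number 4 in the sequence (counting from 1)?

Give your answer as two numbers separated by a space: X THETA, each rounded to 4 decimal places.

Answer: 4.0200 0.2936

Derivation:
Initial: x=-5.0000 theta=0.4000
After 1 (propagate distance d=11): x=-0.6000 theta=0.4000
After 2 (thin lens f=-40): x=-0.6000 theta=0.3850
After 3 (propagate distance d=12): x=4.0200 theta=0.3850
After 4 (thin lens f=44): x=4.0200 theta=323/1100 (≈0.2936)
Rounded to 4 decimal places: x = 4.0200, theta = 0.2936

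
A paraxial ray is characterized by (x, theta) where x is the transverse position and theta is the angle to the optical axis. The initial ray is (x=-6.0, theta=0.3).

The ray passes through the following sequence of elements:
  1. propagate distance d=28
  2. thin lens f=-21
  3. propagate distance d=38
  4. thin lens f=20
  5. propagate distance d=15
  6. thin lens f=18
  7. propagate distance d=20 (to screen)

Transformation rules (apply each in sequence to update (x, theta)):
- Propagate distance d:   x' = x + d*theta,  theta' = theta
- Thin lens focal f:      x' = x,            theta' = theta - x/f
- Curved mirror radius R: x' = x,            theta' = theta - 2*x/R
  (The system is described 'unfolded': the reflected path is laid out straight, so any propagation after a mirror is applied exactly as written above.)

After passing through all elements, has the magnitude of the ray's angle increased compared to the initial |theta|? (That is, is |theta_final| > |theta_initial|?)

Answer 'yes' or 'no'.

Answer: yes

Derivation:
Initial: x=-6.0000 theta=0.3000
After 1 (propagate distance d=28): x=2.4000 theta=0.3000
After 2 (thin lens f=-21): x=2.4000 theta=29/70 (≈0.4143)
After 3 (propagate distance d=38): x=127/7 (≈18.1429) theta=29/70 (≈0.4143)
After 4 (thin lens f=20): x=127/7 (≈18.1429) theta=-69/140 (≈-0.4929)
After 5 (propagate distance d=15): x=10.7500 theta=-69/140 (≈-0.4929)
After 6 (thin lens f=18): x=10.7500 theta=-2747/2520 (≈-1.0901)
After 7 (propagate distance d=20 (to screen)): x=-2785/252 (≈-11.0516) theta=-2747/2520 (≈-1.0901)
|theta_initial|=0.3000 |theta_final|=2747/2520 (≈1.0901) -> increased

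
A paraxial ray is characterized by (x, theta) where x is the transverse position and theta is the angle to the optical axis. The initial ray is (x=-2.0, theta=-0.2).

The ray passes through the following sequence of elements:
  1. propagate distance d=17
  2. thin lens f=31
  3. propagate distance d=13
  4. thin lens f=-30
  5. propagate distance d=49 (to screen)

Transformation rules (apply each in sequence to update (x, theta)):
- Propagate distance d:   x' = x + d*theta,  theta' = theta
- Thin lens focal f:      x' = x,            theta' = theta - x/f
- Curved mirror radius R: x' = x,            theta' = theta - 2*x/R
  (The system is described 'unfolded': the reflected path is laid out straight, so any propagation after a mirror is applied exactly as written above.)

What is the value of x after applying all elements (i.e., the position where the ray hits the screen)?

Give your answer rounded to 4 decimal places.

Initial: x=-2.0000 theta=-0.2000
After 1 (propagate distance d=17): x=-5.4000 theta=-0.2000
After 2 (thin lens f=31): x=-5.4000 theta=-4/155 (≈-0.0258)
After 3 (propagate distance d=13): x=-889/155 (≈-5.7355) theta=-4/155 (≈-0.0258)
After 4 (thin lens f=-30): x=-889/155 (≈-5.7355) theta=-1009/4650 (≈-0.2170)
After 5 (propagate distance d=49 (to screen)): x=-76111/4650 (≈-16.3680) theta=-1009/4650 (≈-0.2170)
Rounded to 4 decimal places: x = -16.3680

Answer: -16.3680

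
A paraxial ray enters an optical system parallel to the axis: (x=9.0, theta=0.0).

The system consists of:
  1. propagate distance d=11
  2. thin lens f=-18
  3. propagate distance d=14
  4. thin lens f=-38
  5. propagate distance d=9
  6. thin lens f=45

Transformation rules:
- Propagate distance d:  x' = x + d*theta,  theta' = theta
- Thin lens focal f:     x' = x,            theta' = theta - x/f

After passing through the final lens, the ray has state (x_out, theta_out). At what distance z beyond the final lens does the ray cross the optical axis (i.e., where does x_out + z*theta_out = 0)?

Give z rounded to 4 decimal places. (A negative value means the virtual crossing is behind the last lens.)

Answer: -63.7040

Derivation:
Initial: x=9.0000 theta=0.0000
After 1 (propagate distance d=11): x=9.0000 theta=0.0000
After 2 (thin lens f=-18): x=9.0000 theta=0.5000
After 3 (propagate distance d=14): x=16.0000 theta=0.5000
After 4 (thin lens f=-38): x=16.0000 theta=35/38 (≈0.9211)
After 5 (propagate distance d=9): x=923/38 (≈24.2895) theta=35/38 (≈0.9211)
After 6 (thin lens f=45): x=923/38 (≈24.2895) theta=326/855 (≈0.3813)
z_focus = -x_out/theta_out = -(923/38)/(326/855) = -41535/652 ≈ -63.7040
Rounded to 4 decimal places: z = -63.7040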